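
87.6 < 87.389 False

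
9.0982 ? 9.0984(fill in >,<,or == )<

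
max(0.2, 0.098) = 0.2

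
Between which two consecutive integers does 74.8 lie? 74 and 75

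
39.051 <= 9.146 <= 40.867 False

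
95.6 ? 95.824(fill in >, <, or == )<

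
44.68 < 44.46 False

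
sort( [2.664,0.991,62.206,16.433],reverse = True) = [62.206,16.433,2.664,0.991]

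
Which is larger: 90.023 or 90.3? 90.3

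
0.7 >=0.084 True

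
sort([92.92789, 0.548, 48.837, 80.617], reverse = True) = [92.92789, 80.617, 48.837, 0.548]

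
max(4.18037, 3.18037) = 4.18037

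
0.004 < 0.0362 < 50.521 True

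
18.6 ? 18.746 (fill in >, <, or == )<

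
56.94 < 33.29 False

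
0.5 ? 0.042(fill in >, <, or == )>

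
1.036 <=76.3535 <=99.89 True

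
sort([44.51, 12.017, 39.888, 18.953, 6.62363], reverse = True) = [44.51, 39.888, 18.953, 12.017, 6.62363]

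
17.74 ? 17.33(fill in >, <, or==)>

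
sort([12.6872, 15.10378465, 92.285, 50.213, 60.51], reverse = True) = [92.285, 60.51, 50.213, 15.10378465, 12.6872]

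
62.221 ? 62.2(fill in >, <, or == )>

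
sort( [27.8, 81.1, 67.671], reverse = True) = [81.1, 67.671, 27.8]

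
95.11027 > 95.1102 True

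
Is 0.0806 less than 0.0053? No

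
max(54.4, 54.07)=54.4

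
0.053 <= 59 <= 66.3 True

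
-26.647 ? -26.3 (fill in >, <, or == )<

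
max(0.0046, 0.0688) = 0.0688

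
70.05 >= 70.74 False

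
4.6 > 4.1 True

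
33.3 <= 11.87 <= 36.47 False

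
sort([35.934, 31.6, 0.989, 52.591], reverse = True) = [52.591, 35.934, 31.6, 0.989]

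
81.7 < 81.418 False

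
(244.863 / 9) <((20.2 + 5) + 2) False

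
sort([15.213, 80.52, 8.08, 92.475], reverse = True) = [92.475, 80.52, 15.213, 8.08]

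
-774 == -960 False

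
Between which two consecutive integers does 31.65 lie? 31 and 32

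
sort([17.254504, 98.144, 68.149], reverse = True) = [98.144, 68.149, 17.254504]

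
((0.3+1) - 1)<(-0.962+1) False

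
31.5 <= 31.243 False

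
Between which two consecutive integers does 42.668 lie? 42 and 43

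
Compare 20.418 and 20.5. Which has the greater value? 20.5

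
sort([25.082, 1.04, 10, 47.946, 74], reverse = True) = [74, 47.946, 25.082, 10, 1.04]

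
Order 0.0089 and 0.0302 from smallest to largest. 0.0089, 0.0302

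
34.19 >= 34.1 True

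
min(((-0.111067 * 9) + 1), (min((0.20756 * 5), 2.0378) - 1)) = 0.000397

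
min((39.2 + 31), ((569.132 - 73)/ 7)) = 70.2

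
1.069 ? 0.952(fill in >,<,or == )>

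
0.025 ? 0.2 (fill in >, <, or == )<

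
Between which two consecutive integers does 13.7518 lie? 13 and 14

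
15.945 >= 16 False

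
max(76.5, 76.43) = 76.5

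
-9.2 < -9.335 False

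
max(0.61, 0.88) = 0.88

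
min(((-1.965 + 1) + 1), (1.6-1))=0.035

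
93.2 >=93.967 False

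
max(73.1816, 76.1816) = 76.1816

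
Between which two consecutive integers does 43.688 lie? 43 and 44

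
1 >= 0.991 True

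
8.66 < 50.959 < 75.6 True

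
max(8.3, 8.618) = 8.618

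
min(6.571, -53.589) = -53.589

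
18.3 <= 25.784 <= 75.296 True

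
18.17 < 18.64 True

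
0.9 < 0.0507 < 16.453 False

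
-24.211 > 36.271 False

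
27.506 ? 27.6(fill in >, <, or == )<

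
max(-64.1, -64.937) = -64.1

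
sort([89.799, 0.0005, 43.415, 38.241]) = [0.0005, 38.241, 43.415, 89.799]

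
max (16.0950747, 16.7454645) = 16.7454645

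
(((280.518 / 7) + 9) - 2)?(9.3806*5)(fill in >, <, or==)>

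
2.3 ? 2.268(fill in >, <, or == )>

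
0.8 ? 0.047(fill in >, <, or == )>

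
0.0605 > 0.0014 True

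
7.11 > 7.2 False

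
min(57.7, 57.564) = 57.564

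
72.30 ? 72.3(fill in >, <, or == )==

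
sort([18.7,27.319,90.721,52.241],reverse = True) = [90.721,52.241,27.319,18.7]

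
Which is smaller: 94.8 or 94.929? 94.8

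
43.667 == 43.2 False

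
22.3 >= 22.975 False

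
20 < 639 True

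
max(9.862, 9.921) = 9.921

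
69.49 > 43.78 True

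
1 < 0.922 False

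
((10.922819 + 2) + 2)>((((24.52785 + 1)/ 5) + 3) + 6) True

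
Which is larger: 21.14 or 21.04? 21.14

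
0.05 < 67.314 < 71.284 True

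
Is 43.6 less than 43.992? Yes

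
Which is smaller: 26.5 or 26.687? 26.5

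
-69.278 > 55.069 False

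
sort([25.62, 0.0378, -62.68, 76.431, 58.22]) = [-62.68, 0.0378, 25.62, 58.22, 76.431]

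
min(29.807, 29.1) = 29.1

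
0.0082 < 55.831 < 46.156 False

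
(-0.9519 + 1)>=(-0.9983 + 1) True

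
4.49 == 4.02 False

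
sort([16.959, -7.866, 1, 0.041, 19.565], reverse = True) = [19.565, 16.959, 1, 0.041, -7.866]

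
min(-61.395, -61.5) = -61.5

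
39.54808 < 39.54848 True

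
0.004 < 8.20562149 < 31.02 True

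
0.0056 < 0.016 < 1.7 True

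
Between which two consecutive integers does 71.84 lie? 71 and 72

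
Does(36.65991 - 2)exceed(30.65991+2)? Yes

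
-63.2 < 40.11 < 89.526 True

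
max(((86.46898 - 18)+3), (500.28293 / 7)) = 71.46899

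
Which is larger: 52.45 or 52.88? 52.88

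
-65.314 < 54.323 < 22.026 False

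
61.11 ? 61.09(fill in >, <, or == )>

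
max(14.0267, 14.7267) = 14.7267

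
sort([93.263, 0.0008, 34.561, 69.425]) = [0.0008, 34.561, 69.425, 93.263]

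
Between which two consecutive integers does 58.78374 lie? 58 and 59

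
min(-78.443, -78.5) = -78.5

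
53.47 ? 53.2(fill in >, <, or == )>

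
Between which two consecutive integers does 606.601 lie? 606 and 607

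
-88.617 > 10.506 False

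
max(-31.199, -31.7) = -31.199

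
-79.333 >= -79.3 False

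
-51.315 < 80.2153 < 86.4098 True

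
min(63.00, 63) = 63.00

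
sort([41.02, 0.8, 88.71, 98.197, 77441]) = [0.8, 41.02, 88.71, 98.197, 77441]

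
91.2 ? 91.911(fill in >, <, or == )<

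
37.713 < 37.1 False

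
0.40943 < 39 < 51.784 True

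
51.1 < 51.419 True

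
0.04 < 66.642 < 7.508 False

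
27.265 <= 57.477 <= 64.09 True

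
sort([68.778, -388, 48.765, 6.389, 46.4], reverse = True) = [68.778, 48.765, 46.4, 6.389, -388]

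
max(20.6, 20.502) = 20.6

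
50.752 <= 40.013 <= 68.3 False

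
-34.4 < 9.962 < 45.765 True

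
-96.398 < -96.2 True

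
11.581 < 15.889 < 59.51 True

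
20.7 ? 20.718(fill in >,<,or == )<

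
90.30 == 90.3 True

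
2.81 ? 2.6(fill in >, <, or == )>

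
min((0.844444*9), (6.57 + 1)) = 7.57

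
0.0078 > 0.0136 False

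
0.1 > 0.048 True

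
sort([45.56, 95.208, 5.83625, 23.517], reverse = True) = [95.208, 45.56, 23.517, 5.83625]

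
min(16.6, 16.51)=16.51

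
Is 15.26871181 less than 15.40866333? Yes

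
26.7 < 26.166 False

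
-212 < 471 True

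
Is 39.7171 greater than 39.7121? Yes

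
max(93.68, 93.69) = 93.69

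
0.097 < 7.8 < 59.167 True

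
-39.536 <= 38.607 True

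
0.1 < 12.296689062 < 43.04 True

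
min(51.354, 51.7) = 51.354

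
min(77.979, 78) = 77.979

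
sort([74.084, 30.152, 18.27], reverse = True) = [74.084, 30.152, 18.27]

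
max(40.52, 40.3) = 40.52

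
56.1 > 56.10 False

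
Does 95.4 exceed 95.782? No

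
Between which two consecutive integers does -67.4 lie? -68 and -67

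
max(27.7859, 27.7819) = 27.7859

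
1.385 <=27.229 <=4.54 False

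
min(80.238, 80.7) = 80.238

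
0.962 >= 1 False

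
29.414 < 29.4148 True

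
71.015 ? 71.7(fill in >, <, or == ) <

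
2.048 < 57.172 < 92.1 True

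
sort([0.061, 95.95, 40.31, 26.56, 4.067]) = [0.061, 4.067, 26.56, 40.31, 95.95]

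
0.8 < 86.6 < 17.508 False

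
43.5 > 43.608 False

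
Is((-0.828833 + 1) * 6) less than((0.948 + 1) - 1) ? No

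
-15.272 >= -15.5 True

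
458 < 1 False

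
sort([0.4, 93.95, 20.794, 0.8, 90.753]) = [0.4, 0.8, 20.794, 90.753, 93.95]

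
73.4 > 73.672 False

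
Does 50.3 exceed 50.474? No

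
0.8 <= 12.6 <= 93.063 True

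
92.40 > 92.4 False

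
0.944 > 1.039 False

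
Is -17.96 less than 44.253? Yes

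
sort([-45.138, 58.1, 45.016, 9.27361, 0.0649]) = [-45.138, 0.0649, 9.27361, 45.016, 58.1]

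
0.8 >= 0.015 True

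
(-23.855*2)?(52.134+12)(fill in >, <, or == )<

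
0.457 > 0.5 False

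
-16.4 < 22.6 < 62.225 True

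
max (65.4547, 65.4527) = 65.4547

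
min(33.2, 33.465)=33.2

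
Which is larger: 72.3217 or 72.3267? 72.3267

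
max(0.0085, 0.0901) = 0.0901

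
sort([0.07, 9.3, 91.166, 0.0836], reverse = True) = [91.166, 9.3, 0.0836, 0.07]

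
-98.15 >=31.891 False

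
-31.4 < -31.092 True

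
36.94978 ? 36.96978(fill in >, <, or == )<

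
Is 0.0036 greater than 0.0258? No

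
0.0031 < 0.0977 True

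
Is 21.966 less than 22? Yes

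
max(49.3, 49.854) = 49.854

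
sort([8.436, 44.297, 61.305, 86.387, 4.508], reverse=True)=[86.387, 61.305, 44.297, 8.436, 4.508]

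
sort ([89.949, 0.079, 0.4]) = [0.079, 0.4, 89.949]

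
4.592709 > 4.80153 False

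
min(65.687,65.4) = 65.4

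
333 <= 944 True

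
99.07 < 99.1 True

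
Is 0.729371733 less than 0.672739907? No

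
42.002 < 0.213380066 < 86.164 False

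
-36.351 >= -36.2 False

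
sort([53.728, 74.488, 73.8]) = [53.728, 73.8, 74.488]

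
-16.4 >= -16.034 False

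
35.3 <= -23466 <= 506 False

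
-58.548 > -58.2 False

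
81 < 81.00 False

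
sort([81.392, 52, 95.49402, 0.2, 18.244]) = [0.2, 18.244, 52, 81.392, 95.49402]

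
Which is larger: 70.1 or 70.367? 70.367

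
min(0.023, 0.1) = 0.023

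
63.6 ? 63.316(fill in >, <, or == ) >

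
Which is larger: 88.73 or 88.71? 88.73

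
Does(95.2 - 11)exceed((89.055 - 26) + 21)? Yes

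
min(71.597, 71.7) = 71.597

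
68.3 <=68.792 True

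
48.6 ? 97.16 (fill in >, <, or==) <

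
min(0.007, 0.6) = 0.007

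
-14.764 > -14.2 False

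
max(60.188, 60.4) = 60.4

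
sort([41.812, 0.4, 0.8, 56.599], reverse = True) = [56.599, 41.812, 0.8, 0.4]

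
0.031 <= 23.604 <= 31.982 True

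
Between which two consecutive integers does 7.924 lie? 7 and 8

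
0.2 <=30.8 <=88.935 True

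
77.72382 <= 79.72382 True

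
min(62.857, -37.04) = -37.04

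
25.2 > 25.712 False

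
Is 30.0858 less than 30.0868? Yes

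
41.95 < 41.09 False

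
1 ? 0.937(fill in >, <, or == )>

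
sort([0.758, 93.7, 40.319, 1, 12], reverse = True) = [93.7, 40.319, 12, 1, 0.758]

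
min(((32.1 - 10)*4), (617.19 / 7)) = 88.17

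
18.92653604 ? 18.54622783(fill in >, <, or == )>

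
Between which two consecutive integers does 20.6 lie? 20 and 21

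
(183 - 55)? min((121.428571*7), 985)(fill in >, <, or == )<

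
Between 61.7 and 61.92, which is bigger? 61.92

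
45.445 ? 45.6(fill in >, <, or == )<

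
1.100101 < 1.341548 True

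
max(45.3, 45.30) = 45.30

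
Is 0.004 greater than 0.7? No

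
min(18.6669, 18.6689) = 18.6669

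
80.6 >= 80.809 False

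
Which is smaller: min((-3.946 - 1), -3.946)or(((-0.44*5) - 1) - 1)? min((-3.946 - 1), -3.946)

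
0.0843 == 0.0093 False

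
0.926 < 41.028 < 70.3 True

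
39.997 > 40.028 False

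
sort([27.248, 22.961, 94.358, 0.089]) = [0.089, 22.961, 27.248, 94.358]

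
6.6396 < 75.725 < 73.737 False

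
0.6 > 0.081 True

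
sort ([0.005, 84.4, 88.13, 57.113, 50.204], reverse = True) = [88.13, 84.4, 57.113, 50.204, 0.005]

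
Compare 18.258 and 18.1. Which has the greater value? 18.258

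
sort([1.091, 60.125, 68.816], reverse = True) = [68.816, 60.125, 1.091]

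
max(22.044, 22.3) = 22.3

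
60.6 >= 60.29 True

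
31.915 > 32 False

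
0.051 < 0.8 True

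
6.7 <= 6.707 True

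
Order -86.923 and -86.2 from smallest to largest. -86.923, -86.2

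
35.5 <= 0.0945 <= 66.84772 False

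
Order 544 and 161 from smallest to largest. 161, 544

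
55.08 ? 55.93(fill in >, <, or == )<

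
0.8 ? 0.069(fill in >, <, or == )>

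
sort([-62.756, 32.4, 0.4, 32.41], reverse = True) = [32.41, 32.4, 0.4, -62.756]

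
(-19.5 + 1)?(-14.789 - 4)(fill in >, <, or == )>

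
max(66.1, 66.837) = 66.837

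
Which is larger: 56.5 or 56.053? 56.5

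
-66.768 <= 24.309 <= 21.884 False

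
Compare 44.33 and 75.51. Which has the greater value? 75.51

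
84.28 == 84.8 False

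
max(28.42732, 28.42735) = 28.42735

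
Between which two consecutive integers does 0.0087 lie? 0 and 1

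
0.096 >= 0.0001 True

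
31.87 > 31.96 False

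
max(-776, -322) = -322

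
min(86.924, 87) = 86.924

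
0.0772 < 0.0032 False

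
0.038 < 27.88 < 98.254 True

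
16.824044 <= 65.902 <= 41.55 False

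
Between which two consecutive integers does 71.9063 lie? 71 and 72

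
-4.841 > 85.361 False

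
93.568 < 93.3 False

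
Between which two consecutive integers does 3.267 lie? 3 and 4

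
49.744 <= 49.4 False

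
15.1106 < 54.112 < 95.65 True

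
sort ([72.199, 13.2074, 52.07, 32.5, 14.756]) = [13.2074, 14.756, 32.5, 52.07, 72.199]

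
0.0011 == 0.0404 False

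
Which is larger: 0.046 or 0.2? 0.2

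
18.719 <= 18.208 False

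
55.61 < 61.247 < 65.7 True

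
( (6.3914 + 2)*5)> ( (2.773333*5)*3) True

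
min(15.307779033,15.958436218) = 15.307779033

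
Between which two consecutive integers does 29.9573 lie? 29 and 30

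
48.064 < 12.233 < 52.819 False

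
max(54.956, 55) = 55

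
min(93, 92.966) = 92.966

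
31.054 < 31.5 True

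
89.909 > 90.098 False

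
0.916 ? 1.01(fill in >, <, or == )<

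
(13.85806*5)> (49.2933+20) False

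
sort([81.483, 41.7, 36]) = [36, 41.7, 81.483]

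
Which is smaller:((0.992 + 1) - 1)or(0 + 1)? ((0.992 + 1) - 1)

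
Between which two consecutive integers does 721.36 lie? 721 and 722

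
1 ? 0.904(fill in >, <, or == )>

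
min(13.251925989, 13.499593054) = 13.251925989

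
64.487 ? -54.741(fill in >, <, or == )>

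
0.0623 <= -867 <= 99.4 False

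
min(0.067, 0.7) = 0.067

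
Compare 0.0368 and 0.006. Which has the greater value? 0.0368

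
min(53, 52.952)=52.952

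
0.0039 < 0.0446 True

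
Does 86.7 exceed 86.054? Yes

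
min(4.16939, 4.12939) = 4.12939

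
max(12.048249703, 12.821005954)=12.821005954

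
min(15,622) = 15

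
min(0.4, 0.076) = 0.076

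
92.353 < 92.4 True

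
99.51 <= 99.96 True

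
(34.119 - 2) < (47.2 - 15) True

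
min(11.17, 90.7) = 11.17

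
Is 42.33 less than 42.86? Yes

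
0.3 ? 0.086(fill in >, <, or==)>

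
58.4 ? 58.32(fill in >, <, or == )>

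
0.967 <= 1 True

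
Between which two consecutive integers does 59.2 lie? 59 and 60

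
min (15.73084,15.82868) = 15.73084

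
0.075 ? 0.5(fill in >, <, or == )<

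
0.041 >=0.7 False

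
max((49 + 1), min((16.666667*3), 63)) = 50.000001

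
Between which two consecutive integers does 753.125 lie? 753 and 754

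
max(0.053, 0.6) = 0.6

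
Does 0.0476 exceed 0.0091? Yes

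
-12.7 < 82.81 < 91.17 True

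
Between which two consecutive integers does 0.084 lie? 0 and 1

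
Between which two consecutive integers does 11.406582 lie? 11 and 12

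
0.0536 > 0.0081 True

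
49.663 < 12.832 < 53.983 False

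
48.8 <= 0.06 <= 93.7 False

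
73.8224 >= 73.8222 True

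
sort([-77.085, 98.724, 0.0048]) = [-77.085, 0.0048, 98.724]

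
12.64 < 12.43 False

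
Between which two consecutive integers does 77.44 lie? 77 and 78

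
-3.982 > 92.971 False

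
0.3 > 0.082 True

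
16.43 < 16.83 True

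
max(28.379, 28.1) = 28.379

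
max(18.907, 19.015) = 19.015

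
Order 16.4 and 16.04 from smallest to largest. 16.04, 16.4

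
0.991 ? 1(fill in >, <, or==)<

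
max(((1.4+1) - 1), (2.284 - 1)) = 1.4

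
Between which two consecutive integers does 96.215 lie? 96 and 97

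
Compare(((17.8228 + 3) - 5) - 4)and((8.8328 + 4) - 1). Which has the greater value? ((8.8328 + 4) - 1)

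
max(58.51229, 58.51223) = 58.51229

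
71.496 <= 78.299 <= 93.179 True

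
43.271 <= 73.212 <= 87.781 True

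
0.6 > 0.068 True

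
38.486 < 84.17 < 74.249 False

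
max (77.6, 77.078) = 77.6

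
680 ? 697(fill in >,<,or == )<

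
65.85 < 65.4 False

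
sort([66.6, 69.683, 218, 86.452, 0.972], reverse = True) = [218, 86.452, 69.683, 66.6, 0.972]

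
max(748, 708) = 748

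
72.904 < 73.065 True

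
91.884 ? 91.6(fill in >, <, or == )>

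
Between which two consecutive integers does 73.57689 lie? 73 and 74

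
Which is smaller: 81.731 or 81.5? 81.5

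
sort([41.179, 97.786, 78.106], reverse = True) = [97.786, 78.106, 41.179]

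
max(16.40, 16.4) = 16.4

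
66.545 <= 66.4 False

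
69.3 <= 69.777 True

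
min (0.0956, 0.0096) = 0.0096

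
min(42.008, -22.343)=-22.343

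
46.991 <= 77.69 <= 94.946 True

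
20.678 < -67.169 False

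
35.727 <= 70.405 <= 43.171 False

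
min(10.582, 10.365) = 10.365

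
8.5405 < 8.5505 True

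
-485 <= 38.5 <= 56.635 True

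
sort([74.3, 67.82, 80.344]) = [67.82, 74.3, 80.344]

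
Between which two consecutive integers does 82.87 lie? 82 and 83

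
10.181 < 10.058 False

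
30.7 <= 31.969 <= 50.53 True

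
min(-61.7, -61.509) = -61.7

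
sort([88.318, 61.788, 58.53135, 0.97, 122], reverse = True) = [122, 88.318, 61.788, 58.53135, 0.97]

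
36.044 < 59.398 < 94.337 True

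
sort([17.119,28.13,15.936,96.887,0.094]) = [0.094,15.936,17.119,28.13,96.887]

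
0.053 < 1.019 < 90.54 True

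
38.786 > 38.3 True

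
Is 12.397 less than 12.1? No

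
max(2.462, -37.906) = 2.462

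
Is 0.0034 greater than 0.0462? No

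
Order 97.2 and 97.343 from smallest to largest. 97.2, 97.343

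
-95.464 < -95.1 True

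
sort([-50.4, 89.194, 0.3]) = [-50.4, 0.3, 89.194]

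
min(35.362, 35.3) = 35.3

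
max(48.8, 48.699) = 48.8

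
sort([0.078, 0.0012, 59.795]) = [0.0012, 0.078, 59.795]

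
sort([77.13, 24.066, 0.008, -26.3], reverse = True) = [77.13, 24.066, 0.008, -26.3]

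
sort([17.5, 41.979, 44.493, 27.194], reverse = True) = [44.493, 41.979, 27.194, 17.5]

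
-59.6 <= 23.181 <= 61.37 True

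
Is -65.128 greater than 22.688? No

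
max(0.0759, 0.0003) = 0.0759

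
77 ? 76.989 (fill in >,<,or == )>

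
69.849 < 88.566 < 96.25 True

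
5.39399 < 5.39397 False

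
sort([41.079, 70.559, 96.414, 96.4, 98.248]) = [41.079, 70.559, 96.4, 96.414, 98.248]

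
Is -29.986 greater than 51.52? No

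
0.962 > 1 False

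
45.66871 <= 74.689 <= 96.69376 True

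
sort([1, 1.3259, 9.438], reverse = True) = [9.438, 1.3259, 1]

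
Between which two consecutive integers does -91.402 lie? -92 and -91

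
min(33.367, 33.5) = 33.367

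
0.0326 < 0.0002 False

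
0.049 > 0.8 False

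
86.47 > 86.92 False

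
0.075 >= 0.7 False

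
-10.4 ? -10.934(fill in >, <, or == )>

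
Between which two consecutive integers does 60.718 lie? 60 and 61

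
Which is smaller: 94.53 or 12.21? 12.21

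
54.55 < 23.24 False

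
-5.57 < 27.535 True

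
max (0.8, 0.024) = 0.8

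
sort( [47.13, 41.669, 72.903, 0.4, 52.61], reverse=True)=[72.903, 52.61, 47.13, 41.669, 0.4]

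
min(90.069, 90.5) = 90.069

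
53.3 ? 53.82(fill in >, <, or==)<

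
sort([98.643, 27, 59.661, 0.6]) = [0.6, 27, 59.661, 98.643]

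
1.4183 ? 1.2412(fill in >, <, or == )>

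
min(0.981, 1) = 0.981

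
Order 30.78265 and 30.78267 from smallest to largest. 30.78265, 30.78267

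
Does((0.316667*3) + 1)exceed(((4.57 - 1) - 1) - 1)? Yes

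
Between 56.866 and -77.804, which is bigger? 56.866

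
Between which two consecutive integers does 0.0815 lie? 0 and 1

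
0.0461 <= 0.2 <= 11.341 True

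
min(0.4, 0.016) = 0.016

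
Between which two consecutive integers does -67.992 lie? -68 and -67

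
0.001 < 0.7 True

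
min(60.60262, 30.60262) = 30.60262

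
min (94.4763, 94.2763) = 94.2763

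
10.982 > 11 False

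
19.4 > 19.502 False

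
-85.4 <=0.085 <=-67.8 False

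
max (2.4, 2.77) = 2.77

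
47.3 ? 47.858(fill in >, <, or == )<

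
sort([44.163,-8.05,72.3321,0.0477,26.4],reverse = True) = [72.3321,44.163,26.4,0.0477,-8.05]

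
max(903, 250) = 903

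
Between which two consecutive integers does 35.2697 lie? 35 and 36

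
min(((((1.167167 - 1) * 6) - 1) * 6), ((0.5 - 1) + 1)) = 0.018012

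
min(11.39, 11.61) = 11.39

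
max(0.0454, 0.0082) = 0.0454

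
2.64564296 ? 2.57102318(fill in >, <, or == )>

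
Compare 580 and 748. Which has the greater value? 748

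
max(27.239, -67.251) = 27.239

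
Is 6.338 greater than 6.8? No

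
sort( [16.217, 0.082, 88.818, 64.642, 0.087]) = [0.082, 0.087, 16.217, 64.642, 88.818]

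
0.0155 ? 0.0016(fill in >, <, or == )>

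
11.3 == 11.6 False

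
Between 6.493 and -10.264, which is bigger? 6.493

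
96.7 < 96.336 False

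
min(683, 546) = 546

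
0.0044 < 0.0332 True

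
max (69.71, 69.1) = 69.71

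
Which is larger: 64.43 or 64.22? 64.43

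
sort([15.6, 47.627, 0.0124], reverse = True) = [47.627, 15.6, 0.0124]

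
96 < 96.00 False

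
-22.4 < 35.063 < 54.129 True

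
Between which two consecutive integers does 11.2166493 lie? 11 and 12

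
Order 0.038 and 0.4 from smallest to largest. 0.038, 0.4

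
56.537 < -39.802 False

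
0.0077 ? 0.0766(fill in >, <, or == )<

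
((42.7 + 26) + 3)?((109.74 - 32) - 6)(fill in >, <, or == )<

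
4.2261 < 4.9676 True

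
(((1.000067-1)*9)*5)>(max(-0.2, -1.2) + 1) False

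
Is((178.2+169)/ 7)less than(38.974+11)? Yes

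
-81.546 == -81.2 False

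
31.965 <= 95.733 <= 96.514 True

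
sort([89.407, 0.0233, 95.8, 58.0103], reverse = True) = [95.8, 89.407, 58.0103, 0.0233]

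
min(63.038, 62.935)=62.935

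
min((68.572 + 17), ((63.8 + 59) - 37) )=85.572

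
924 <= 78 False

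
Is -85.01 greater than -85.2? Yes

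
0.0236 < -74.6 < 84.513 False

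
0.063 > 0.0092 True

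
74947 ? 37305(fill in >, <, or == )>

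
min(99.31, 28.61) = 28.61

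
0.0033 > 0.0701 False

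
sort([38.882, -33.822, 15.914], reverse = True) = [38.882, 15.914, -33.822]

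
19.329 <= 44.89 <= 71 True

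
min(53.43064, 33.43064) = 33.43064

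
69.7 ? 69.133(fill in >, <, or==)>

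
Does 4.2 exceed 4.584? No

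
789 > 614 True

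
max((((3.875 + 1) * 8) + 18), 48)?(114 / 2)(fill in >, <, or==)==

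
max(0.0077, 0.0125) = 0.0125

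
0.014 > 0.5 False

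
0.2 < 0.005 False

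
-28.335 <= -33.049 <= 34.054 False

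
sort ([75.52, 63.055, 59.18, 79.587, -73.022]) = [-73.022, 59.18, 63.055, 75.52, 79.587]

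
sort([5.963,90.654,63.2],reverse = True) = [90.654,63.2,5.963]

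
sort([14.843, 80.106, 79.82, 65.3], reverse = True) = [80.106, 79.82, 65.3, 14.843]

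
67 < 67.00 False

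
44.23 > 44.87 False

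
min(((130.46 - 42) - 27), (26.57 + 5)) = 31.57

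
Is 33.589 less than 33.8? Yes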